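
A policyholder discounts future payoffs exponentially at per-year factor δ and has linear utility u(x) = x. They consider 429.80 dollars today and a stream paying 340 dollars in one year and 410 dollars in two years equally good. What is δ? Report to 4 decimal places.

δ ≈ 0.6900

Present value of the stream is 340·δ + 410·δ². Indifference gives 340δ + 410δ² = 429.80.
Rearranged: 410δ² + 340δ − 429.80 = 0.
By the quadratic formula (taking the positive root), δ = (−340 + √820472.00) / 820 ≈ 0.6900.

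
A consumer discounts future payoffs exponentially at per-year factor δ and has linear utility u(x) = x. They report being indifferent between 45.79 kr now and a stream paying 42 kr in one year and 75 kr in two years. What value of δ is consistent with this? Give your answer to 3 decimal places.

δ ≈ 0.550

The stream is worth 42δ + 75δ² today, so 42δ + 75δ² = 45.79.
That is, 75δ² + 42δ − 45.79 = 0, a quadratic in δ.
δ = (−42 + √(42² + 4·75·45.79)) / (2·75) = (−42 + √15501.00) / 150 ≈ 0.550.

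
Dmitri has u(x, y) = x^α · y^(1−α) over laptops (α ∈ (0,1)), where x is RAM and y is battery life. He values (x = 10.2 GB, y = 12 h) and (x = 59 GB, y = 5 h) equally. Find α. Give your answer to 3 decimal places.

Set the two utilities equal: 10.2^α·12^(1−α) = 59^α·5^(1−α).
Rearrange to (10.2/59)^α = (5/12)^(1−α) and take logs: α·-1.755150 = (1−α)·-0.875469.
With A = -1.755150 and B = -0.875469: α·A = (1−α)·B, so α = B/(A+B) = -0.875469/-2.630619 ≈ 0.333.

α ≈ 0.333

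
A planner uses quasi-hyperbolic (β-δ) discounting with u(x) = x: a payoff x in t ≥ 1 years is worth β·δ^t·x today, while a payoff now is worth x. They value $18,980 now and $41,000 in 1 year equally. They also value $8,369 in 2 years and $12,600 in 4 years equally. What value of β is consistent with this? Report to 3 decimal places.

β ≈ 0.568

From the later pair, β·δ^2·8369 = β·δ^4·12600; dividing through, δ^2 = 8369/12600 = 0.66421, so δ = 0.81499.
The first indifference: 18980 = β·δ·41000, so β = 18980/(δ·41000) = 18980/(0.81499·41000) ≈ 0.568.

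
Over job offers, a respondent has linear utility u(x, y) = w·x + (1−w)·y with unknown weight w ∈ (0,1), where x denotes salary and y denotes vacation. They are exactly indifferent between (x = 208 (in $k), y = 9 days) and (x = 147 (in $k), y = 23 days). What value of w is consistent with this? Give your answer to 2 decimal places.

w = 0.19

u(208,9) = u(147,23) means w·208 + (1−w)·9 = w·147 + (1−w)·23.
Rearranging, 61·w − 14·(1−w) = 0.
The marginal rate of substitution is 14/61, so w = 14/(61+14) = 0.19.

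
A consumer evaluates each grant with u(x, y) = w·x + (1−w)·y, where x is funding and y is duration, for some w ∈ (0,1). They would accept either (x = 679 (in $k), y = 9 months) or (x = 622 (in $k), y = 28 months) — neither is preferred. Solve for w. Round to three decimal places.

Indifference: w·679 + (1−w)·9 = w·622 + (1−w)·28.
Rearranging, 57·w − 19·(1−w) = 0.
So w/(1−w) = 19/57 = 0.3333, giving w = 19/(57+19) = 0.250.

w = 0.250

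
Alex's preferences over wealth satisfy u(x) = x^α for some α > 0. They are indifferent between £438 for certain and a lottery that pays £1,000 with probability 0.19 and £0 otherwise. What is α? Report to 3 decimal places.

Since u(0) = 0, the lottery's EU is 0.19·1000^α.
Equating: 438^α = 0.19·1000^α, i.e. 0.4380^α = 0.19.
Take logs: α = ln 0.19 / ln(438/1000) ≈ 2.01170.

α ≈ 2.012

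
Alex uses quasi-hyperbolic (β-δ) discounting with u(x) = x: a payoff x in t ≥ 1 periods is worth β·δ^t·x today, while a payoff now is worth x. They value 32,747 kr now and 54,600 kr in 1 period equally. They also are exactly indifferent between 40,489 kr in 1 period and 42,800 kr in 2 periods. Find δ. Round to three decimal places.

δ ≈ 0.946

From the later pair, β·δ^1·40489 = β·δ^2·42800; dividing through, δ = 40489/42800 = 0.94600.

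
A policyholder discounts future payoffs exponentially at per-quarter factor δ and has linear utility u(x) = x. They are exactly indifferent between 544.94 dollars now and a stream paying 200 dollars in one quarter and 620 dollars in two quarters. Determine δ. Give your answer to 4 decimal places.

δ ≈ 0.7900

The stream is worth 200δ + 620δ² today, so 200δ + 620δ² = 544.94.
That is, 620δ² + 200δ − 544.94 = 0, a quadratic in δ.
By the quadratic formula (taking the positive root), δ = (−200 + √1391451.20) / 1240 ≈ 0.7900.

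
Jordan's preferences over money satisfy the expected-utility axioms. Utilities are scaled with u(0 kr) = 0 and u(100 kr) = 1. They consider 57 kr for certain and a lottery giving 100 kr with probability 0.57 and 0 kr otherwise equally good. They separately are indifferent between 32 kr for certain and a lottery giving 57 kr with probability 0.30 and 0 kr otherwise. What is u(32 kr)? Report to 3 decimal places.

First, u(57 kr) = 0.57·u(100 kr) + 0.43·u(0 kr) = 0.57.
Chaining: u(32 kr) = 0.30·0.57 + 0.70·0.00 = 0.1710.

0.171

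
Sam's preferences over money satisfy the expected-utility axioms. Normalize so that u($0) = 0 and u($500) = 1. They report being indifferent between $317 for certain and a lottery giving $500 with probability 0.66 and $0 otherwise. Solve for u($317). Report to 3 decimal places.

By the standard-gamble method, u($317) is just the indifference probability on the best outcome: 0.66.

0.660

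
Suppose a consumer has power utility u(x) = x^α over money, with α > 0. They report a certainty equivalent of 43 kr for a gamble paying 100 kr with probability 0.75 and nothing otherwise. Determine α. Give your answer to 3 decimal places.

α ≈ 0.341

The lottery's expected utility is 0.75·u(100) + 0.25·u(0) = 0.75·100^α (since u(0) = 0 for α > 0).
Setting u(43) equal to that: 43^α = 0.75·100^α ⇒ (43/100)^α = 0.75.
Taking logs: α·ln(43/100) = ln(0.75), so α = -0.287682 / -0.843970 ≈ 0.341.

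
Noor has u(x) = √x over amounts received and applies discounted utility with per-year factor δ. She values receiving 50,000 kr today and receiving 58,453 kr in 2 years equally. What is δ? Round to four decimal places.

δ ≈ 0.9617

Equating discounted utilities: u(50000) = δ^2·u(58453) ⇒ δ^2 = u(50000)/u(58453).
With u(x) = √x: δ^2 = √50000/√58453 = √(50000/58453) = 0.92487.
Hence δ = (0.92487)^(1/2) = 0.961703.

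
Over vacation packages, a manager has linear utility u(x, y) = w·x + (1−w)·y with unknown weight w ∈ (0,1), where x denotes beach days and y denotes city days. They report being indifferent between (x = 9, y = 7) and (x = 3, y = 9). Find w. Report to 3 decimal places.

Equating utilities: w·9 + (1−w)·7 = w·3 + (1−w)·9.
w·(9−3) = (1−w)·(9−7), i.e. w·6 = (1−w)·2.
The marginal rate of substitution is 2/6, so w = 2/(6+2) = 0.250.

w = 0.250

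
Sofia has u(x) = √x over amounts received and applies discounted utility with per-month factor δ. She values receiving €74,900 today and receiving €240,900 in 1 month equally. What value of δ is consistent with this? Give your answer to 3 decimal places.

The payoff in 1 month is discounted by δ, so u(74900) = δ·u(240900) and δ = u(74900)/u(240900).
With u(x) = √x: δ = √74900/√240900 = √(74900/240900) = 0.55760.

δ ≈ 0.558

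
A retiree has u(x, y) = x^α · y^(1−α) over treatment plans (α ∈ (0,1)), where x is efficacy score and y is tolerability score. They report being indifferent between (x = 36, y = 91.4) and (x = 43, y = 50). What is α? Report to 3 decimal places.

Set the two utilities equal: 36^α·91.4^(1−α) = 43^α·50^(1−α).
(36/43)^α = (50/91.4)^(1−α); take logs: α·ln(36/43) = (1−α)·ln(50/91.4), i.e. α·-0.177681 = (1−α)·-0.603222.
With A = -0.177681 and B = -0.603222: α·A = (1−α)·B, so α = B/(A+B) = -0.603222/-0.780903 ≈ 0.772.

α ≈ 0.772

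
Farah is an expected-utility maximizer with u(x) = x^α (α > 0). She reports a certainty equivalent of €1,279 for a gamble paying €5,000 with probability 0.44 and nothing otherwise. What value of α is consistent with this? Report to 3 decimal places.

The lottery's expected utility is 0.44·u(5000) + 0.56·u(0) = 0.44·5000^α (since u(0) = 0 for α > 0).
Equating: 1279^α = 0.44·5000^α, i.e. 0.2558^α = 0.44.
Take logs: α = ln 0.44 / ln(1279/5000) ≈ 0.60217.

α ≈ 0.602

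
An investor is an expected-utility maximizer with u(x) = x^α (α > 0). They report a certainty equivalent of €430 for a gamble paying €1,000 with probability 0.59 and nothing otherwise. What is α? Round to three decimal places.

α ≈ 0.625

Since u(0) = 0, the lottery's EU is 0.59·1000^α.
Equating: 430^α = 0.59·1000^α, i.e. 0.4300^α = 0.59.
Take logs: α = ln 0.59 / ln(430/1000) ≈ 0.62518.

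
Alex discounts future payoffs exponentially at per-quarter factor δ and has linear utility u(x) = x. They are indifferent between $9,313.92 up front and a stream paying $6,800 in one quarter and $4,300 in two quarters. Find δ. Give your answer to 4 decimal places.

The stream is worth 6800δ + 4300δ² today, so 6800δ + 4300δ² = 9313.92.
So 4300δ² + 6800δ − 9313.92 = 0.
δ = (−6800 + √(6800² + 4·4300·9313.92)) / (2·4300) = (−6800 + √206439424.00) / 8600 ≈ 0.8800.

δ ≈ 0.8800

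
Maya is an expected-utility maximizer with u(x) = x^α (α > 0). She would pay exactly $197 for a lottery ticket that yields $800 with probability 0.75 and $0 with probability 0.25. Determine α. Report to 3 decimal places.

α ≈ 0.205

EU(lottery) = 0.75·800^α + 0.25·0 = 0.75·800^α.
Setting u(197) equal to that: 197^α = 0.75·800^α ⇒ (197/800)^α = 0.75.
α = ln(0.75) / ln(197/800) = -0.287682/-1.401408 ≈ 0.205.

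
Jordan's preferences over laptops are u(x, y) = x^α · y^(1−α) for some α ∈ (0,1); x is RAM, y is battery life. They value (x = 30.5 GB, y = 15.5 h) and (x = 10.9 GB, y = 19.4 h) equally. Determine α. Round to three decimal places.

Set the two utilities equal: 30.5^α·15.5^(1−α) = 10.9^α·19.4^(1−α).
Taking logs: α·ln 30.5 + (1−α)·ln 15.5 = α·ln 10.9 + (1−α)·ln 19.4, i.e. α·1.028964 = (1−α)·0.224433.
So α/(1−α) = (0.224433)/(1.028964) = 0.218116, and α = 0.218116/1.218116 ≈ 0.179.

α ≈ 0.179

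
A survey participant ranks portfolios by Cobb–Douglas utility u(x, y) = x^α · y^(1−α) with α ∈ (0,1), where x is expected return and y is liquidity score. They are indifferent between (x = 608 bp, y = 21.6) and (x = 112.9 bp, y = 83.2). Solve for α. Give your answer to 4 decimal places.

α ≈ 0.4447

Indifference: 608^α · 21.6^(1−α) = 112.9^α · 83.2^(1−α).
(608/112.9)^α = (83.2/21.6)^(1−α); take logs: α·ln(608/112.9) = (1−α)·ln(83.2/21.6), i.e. α·1.6836724 = (1−α)·1.3485540.
With A = 1.6836724 and B = 1.3485540: α·A = (1−α)·B, so α = B/(A+B) = 1.3485540/3.0322264 ≈ 0.4447.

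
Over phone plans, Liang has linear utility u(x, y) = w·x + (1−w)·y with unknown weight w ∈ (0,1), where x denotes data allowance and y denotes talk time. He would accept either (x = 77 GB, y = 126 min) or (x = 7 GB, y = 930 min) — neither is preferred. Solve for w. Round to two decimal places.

u(77,126) = u(7,930) means w·77 + (1−w)·126 = w·7 + (1−w)·930.
Collecting terms: w·70 = (1−w)·804.
So w/(1−w) = 804/70 = 11.4857, giving w = 804/(70+804) = 0.92.

w = 0.92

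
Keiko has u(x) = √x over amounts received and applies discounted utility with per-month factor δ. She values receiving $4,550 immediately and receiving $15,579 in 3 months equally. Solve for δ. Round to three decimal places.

Equating discounted utilities: u(4550) = δ^3·u(15579) ⇒ δ^3 = u(4550)/u(15579).
With u(x) = √x: δ^3 = √4550/√15579 = √(4550/15579) = 0.54043.
Taking the cube root: δ = 0.54043^(1/3) ≈ 0.815.

δ ≈ 0.815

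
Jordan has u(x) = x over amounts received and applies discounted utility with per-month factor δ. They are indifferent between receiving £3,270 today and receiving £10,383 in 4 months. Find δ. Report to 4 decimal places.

Equating discounted utilities: u(3270) = δ^4·u(10383) ⇒ δ^4 = u(3270)/u(10383).
With u(x) = x: δ^4 = 3270/10383 = 0.31494.
Taking the 4th root: δ = 0.31494^(1/4) ≈ 0.7491.

δ ≈ 0.7491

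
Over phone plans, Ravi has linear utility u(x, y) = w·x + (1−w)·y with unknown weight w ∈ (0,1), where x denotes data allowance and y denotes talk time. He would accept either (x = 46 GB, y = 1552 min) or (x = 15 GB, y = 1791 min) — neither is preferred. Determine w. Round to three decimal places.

Indifference: w·46 + (1−w)·1552 = w·15 + (1−w)·1791.
Rearranging, 31·w − 239·(1−w) = 0.
So w/(1−w) = 239/31 = 7.7097, giving w = 239/(31+239) = 0.885.

w = 0.885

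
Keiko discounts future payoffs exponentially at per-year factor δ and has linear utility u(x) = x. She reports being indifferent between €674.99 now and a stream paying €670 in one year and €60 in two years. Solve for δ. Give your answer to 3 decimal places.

Equating present values: 674.99 = 670δ + 60δ².
So 60δ² + 670δ − 674.99 = 0.
δ = (−670 + √(670² + 4·60·674.99)) / (2·60) = (−670 + √610897.60) / 120 ≈ 0.930.

δ ≈ 0.930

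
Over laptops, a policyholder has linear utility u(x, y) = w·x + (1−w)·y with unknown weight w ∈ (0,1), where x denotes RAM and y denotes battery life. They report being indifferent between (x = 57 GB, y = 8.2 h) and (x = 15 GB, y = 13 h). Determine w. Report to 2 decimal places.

w = 0.10

Equating utilities: w·57 + (1−w)·8.2 = w·15 + (1−w)·13.
Rearranging, 42·w − 4.8·(1−w) = 0.
The marginal rate of substitution is 4.8/42, so w = 4.8/(42+4.8) = 0.10.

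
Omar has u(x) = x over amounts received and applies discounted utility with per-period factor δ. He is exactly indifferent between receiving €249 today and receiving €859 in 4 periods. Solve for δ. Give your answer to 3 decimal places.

δ ≈ 0.734

Equating discounted utilities: u(249) = δ^4·u(859) ⇒ δ^4 = u(249)/u(859).
With u(x) = x: δ^4 = 249/859 = 0.28987.
Hence δ = (0.28987)^(1/4) = 0.73376.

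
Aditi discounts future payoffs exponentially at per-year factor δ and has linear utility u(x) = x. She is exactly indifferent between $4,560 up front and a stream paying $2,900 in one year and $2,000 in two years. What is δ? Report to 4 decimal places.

δ ≈ 0.9500

The stream is worth 2900δ + 2000δ² today, so 2900δ + 2000δ² = 4560.
So 2000δ² + 2900δ − 4560 = 0.
By the quadratic formula (taking the positive root), δ = (−2900 + √44890000.00) / 4000 ≈ 0.9500.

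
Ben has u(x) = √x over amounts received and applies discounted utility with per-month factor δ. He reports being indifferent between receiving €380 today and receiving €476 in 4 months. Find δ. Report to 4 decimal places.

δ ≈ 0.9722

Equating discounted utilities: u(380) = δ^4·u(476) ⇒ δ^4 = u(380)/u(476).
With u(x) = √x: δ^4 = √380/√476 = √(380/476) = 0.89349.
Hence δ = (0.89349)^(1/4) = 0.972237.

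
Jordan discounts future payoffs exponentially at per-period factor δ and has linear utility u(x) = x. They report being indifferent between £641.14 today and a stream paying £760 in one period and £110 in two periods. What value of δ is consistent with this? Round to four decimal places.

δ ≈ 0.7600

Present value of the stream is 760·δ + 110·δ². Indifference gives 760δ + 110δ² = 641.14.
So 110δ² + 760δ − 641.14 = 0.
The positive root is δ = [−760 + √(760² + 4·110·641.14)] / (2·110) = (−760 + 927.201)/220 ≈ 0.7600.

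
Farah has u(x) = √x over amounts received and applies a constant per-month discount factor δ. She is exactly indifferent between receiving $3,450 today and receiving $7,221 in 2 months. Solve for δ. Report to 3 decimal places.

δ ≈ 0.831

Indifference means u(3450) = δ^2 · u(7221), so δ^2 = u(3450)/u(7221).
With u(x) = √x: δ^2 = √3450/√7221 = √(3450/7221) = 0.69121.
So δ = 0.69121^(1/2) ≈ 0.831.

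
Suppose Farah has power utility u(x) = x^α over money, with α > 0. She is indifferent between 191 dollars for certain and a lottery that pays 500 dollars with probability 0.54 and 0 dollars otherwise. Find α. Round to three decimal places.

Since u(0) = 0, the lottery's EU is 0.54·500^α.
Indifference: 191^α = 0.54·500^α, so (191/500)^α = 0.54.
Taking logs: α·ln(191/500) = ln(0.54), so α = -0.616186 / -0.962335 ≈ 0.640.

α ≈ 0.640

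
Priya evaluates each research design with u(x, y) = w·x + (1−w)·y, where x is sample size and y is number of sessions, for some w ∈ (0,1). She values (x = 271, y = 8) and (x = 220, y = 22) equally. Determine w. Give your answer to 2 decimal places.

w = 0.22

Indifference: w·271 + (1−w)·8 = w·220 + (1−w)·22.
w·(271−220) = (1−w)·(22−8), i.e. w·51 = (1−w)·14.
Hence w = 14/(51+14) = 14/65 = 0.22.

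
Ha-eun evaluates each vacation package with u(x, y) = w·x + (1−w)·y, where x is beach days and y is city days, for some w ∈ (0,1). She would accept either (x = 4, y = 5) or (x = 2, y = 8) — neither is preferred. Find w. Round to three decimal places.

Equating utilities: w·4 + (1−w)·5 = w·2 + (1−w)·8.
Collecting terms: w·2 = (1−w)·3.
The marginal rate of substitution is 3/2, so w = 3/(2+3) = 0.600.

w = 0.600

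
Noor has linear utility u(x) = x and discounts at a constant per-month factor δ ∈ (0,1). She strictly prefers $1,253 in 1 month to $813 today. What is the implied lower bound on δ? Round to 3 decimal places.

Under u(x) = x this choice says 813 < δ·1253.
So δ > 813/1253 = 0.64884.

δ > 0.649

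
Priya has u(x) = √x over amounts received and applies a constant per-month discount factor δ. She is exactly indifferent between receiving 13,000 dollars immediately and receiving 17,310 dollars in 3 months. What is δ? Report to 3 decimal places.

Equating discounted utilities: u(13000) = δ^3·u(17310) ⇒ δ^3 = u(13000)/u(17310).
With u(x) = √x: δ^3 = √13000/√17310 = √(13000/17310) = 0.86661.
Taking the cube root: δ = 0.86661^(1/3) ≈ 0.953.

δ ≈ 0.953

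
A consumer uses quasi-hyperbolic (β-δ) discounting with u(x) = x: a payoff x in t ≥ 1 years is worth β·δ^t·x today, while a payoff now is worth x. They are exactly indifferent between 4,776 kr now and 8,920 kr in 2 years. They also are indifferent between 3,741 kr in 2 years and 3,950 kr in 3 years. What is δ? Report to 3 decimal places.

From the later pair, β·δ^2·3741 = β·δ^3·3950; dividing through, δ = 3741/3950 = 0.94709.

δ ≈ 0.947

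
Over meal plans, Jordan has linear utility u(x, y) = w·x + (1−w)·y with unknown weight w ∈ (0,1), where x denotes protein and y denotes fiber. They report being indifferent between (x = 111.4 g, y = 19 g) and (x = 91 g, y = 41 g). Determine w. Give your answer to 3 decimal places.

w = 0.519

Indifference: w·111.4 + (1−w)·19 = w·91 + (1−w)·41.
Collecting terms: w·20.4 = (1−w)·22.
Hence w = 22/(20.4+22) = 22/42.4 = 0.519.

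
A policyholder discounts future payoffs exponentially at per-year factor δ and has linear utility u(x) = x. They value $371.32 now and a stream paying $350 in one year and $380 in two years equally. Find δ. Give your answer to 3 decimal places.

Present value of the stream is 350·δ + 380·δ². Indifference gives 350δ + 380δ² = 371.32.
So 380δ² + 350δ − 371.32 = 0.
δ = (−350 + √(350² + 4·380·371.32)) / (2·380) = (−350 + √686906.40) / 760 ≈ 0.630.

δ ≈ 0.630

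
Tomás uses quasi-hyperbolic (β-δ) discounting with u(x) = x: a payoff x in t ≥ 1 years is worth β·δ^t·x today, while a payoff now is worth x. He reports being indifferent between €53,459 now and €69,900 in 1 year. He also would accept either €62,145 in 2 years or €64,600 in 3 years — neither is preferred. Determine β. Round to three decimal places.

β ≈ 0.795

From the later pair, β·δ^2·62145 = β·δ^3·64600; dividing through, δ = 62145/64600 = 0.96200.
The first indifference: 53459 = β·δ·69900, so β = 53459/(δ·69900) = 53459/(0.96200·69900) ≈ 0.795.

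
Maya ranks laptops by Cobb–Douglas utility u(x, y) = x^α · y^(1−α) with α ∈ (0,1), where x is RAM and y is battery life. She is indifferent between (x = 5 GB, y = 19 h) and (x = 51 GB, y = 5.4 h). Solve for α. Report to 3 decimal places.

Indifference: 5^α · 19^(1−α) = 51^α · 5.4^(1−α).
(5/51)^α = (5.4/19)^(1−α); take logs: α·ln(5/51) = (1−α)·ln(5.4/19), i.e. α·-2.322388 = (1−α)·-1.258040.
Thus α·(-3.580428) = -1.258040, so α = -1.258040/-3.580428 ≈ 0.351.

α ≈ 0.351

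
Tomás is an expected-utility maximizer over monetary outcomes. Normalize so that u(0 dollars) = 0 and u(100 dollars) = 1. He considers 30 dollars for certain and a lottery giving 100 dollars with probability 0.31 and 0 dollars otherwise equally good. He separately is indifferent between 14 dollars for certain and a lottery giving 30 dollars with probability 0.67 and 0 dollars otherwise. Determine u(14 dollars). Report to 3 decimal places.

0.208

The first gamble pins u(30 dollars): it must equal 0.31·1 + 0.69·0 = 0.31.
Then u(14 dollars) = 0.67·u(30 dollars) + 0.33·u(0 dollars) = 0.67·0.31 + 0.33·0.00 = 0.2077.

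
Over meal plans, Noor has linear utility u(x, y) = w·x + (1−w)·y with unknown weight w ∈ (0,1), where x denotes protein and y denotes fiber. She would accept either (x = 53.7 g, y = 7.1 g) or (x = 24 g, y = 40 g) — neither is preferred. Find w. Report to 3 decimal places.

w = 0.526

u(53.7,7.1) = u(24,40) means w·53.7 + (1−w)·7.1 = w·24 + (1−w)·40.
Collecting terms: w·29.7 = (1−w)·32.9.
Hence w = 32.9/(29.7+32.9) = 32.9/62.6 = 0.526.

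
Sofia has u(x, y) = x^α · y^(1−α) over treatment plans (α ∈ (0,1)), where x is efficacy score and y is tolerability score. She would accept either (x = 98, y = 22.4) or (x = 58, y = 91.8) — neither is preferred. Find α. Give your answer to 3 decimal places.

α ≈ 0.729

Set the two utilities equal: 98^α·22.4^(1−α) = 58^α·91.8^(1−α).
Rearrange to (98/58)^α = (91.8/22.4)^(1−α) and take logs: α·0.524524 = (1−α)·1.410551.
So α/(1−α) = (1.410551)/(0.524524) = 2.689202, and α = 2.689202/3.689202 ≈ 0.729.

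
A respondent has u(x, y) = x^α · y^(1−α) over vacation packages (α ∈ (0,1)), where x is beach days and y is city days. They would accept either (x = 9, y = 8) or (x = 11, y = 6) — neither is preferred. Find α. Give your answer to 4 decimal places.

α ≈ 0.5891

The Cobb–Douglas utilities coincide, so 9^α·8^(1−α) = 11^α·6^(1−α).
Rearrange to (9/11)^α = (6/8)^(1−α) and take logs: α·-0.2006707 = (1−α)·-0.2876821.
With A = -0.2006707 and B = -0.2876821: α·A = (1−α)·B, so α = B/(A+B) = -0.2876821/-0.4883528 ≈ 0.5891.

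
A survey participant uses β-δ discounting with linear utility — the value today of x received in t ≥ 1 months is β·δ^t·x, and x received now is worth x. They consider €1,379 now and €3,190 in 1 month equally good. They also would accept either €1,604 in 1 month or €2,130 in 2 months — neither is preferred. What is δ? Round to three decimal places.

δ ≈ 0.753

The second indifference involves only future payoffs, so β cancels: β·δ^1·1604 = β·δ^2·2130, giving δ = 1604/2130 = 0.75305.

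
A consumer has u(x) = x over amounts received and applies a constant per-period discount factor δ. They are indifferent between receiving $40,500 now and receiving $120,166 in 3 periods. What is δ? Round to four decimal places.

The payoff in 3 periods is discounted by δ^3, so u(40500) = δ^3·u(120166) and δ^3 = u(40500)/u(120166).
With u(x) = x: δ^3 = 40500/120166 = 0.33703.
Hence δ = (0.33703)^(1/3) = 0.695918.

δ ≈ 0.6959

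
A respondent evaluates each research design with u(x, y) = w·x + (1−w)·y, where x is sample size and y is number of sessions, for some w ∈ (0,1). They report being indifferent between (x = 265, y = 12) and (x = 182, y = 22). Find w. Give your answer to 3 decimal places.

w = 0.108

Indifference: w·265 + (1−w)·12 = w·182 + (1−w)·22.
Collecting terms: w·83 = (1−w)·10.
Hence w = 10/(83+10) = 10/93 = 0.108.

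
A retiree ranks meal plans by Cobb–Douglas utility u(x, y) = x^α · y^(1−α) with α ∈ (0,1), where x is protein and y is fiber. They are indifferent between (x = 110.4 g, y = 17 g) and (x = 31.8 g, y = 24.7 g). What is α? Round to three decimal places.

The Cobb–Douglas utilities coincide, so 110.4^α·17^(1−α) = 31.8^α·24.7^(1−α).
(110.4/31.8)^α = (24.7/17)^(1−α); take logs: α·ln(110.4/31.8) = (1−α)·ln(24.7/17), i.e. α·1.244644 = (1−α)·0.373590.
Thus α·(1.618234) = 0.373590, so α = 0.373590/1.618234 ≈ 0.231.

α ≈ 0.231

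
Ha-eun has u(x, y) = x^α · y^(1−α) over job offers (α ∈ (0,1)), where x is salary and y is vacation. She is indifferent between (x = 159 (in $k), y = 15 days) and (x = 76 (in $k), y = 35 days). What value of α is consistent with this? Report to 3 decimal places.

Set the two utilities equal: 159^α·15^(1−α) = 76^α·35^(1−α).
Rearrange to (159/76)^α = (35/15)^(1−α) and take logs: α·0.738171 = (1−α)·0.847298.
With A = 0.738171 and B = 0.847298: α·A = (1−α)·B, so α = B/(A+B) = 0.847298/1.585469 ≈ 0.534.

α ≈ 0.534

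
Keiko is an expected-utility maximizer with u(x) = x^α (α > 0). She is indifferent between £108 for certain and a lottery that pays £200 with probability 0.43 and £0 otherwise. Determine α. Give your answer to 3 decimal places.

α ≈ 1.370

Since u(0) = 0, the lottery's EU is 0.43·200^α.
Setting u(108) equal to that: 108^α = 0.43·200^α ⇒ (108/200)^α = 0.43.
Taking logs: α·ln(108/200) = ln(0.43), so α = -0.843970 / -0.616186 ≈ 1.370.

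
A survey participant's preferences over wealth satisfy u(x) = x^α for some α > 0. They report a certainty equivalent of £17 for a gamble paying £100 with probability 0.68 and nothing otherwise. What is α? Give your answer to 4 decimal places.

α ≈ 0.2176

The lottery's expected utility is 0.68·u(100) + 0.32·u(0) = 0.68·100^α (since u(0) = 0 for α > 0).
Setting u(17) equal to that: 17^α = 0.68·100^α ⇒ (17/100)^α = 0.68.
α = ln(0.68) / ln(17/100) = -0.3856625/-1.7719568 ≈ 0.2176.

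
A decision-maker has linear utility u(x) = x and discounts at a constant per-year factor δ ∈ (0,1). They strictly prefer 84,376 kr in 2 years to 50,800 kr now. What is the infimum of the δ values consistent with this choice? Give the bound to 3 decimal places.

The preference means 50800 < δ^2·84376.
Hence δ^2 > 50800/84376 = 0.60207, and x ↦ x^(1/2) is increasing on (0,∞).
δ > (50800/84376)^(1/2) ≈ 0.776.

δ > 0.776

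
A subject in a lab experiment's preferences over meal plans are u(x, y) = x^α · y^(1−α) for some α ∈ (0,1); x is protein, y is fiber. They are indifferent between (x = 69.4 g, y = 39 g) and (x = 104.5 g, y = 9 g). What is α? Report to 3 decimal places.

Indifference: 69.4^α · 39^(1−α) = 104.5^α · 9^(1−α).
(69.4/104.5)^α = (9/39)^(1−α); take logs: α·ln(69.4/104.5) = (1−α)·ln(9/39), i.e. α·-0.409300 = (1−α)·-1.466337.
With A = -0.409300 and B = -1.466337: α·A = (1−α)·B, so α = B/(A+B) = -1.466337/-1.875637 ≈ 0.782.

α ≈ 0.782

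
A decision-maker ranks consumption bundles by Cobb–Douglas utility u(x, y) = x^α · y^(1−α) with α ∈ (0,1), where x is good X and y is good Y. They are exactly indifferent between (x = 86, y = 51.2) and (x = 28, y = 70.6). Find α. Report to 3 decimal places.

Indifference: 86^α · 51.2^(1−α) = 28^α · 70.6^(1−α).
Taking logs: α·ln 86 + (1−α)·ln 51.2 = α·ln 28 + (1−α)·ln 70.6, i.e. α·1.122143 = (1−α)·0.321291.
With A = 1.122143 and B = 0.321291: α·A = (1−α)·B, so α = B/(A+B) = 0.321291/1.443434 ≈ 0.223.

α ≈ 0.223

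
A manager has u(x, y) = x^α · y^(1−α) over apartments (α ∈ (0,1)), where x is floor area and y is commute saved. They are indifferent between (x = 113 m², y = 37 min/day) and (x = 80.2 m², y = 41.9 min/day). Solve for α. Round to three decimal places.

Set the two utilities equal: 113^α·37^(1−α) = 80.2^α·41.9^(1−α).
(113/80.2)^α = (41.9/37)^(1−α); take logs: α·ln(113/80.2) = (1−α)·ln(41.9/37), i.e. α·0.342864 = (1−α)·0.124368.
With A = 0.342864 and B = 0.124368: α·A = (1−α)·B, so α = B/(A+B) = 0.124368/0.467232 ≈ 0.266.

α ≈ 0.266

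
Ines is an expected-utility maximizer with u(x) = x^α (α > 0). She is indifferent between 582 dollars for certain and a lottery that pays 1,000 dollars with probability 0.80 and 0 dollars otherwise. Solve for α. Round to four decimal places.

Since u(0) = 0, the lottery's EU is 0.80·1000^α.
Setting u(582) equal to that: 582^α = 0.80·1000^α ⇒ (582/1000)^α = 0.80.
Taking logs: α·ln(582/1000) = ln(0.80), so α = -0.2231436 / -0.5412848 ≈ 0.4122.

α ≈ 0.4122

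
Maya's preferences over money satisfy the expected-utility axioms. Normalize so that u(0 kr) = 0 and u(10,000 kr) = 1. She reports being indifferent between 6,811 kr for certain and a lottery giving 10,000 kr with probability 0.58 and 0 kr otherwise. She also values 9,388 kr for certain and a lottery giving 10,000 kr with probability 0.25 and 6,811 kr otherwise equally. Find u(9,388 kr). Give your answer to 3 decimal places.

The first gamble pins u(6,811 kr): it must equal 0.58·1 + 0.42·0 = 0.58.
Then u(9,388 kr) = 0.25·u(10,000 kr) + 0.75·u(6,811 kr) = 0.25·1.00 + 0.75·0.58 = 0.6850.

0.685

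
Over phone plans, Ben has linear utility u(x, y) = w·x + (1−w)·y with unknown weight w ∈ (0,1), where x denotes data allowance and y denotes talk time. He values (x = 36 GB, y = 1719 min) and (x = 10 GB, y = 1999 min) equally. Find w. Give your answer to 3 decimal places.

w = 0.915

Indifference: w·36 + (1−w)·1719 = w·10 + (1−w)·1999.
Rearranging, 26·w − 280·(1−w) = 0.
So w/(1−w) = 280/26 = 10.7692, giving w = 280/(26+280) = 0.915.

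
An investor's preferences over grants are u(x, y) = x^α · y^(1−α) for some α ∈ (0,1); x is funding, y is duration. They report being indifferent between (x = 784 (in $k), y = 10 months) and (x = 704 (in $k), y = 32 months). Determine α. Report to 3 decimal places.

α ≈ 0.915

Indifference: 784^α · 10^(1−α) = 704^α · 32^(1−α).
Taking logs: α·ln 784 + (1−α)·ln 10 = α·ln 704 + (1−α)·ln 32, i.e. α·0.107631 = (1−α)·1.163151.
With A = 0.107631 and B = 1.163151: α·A = (1−α)·B, so α = B/(A+B) = 1.163151/1.270782 ≈ 0.915.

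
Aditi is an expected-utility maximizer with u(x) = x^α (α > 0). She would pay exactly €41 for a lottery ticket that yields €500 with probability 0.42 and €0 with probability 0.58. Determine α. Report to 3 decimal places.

α ≈ 0.347

The lottery's expected utility is 0.42·u(500) + 0.58·u(0) = 0.42·500^α (since u(0) = 0 for α > 0).
Setting u(41) equal to that: 41^α = 0.42·500^α ⇒ (41/500)^α = 0.42.
α = ln(0.42) / ln(41/500) = -0.867501/-2.501036 ≈ 0.347.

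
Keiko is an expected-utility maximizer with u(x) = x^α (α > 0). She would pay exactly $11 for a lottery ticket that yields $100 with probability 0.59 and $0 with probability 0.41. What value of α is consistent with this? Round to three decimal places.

The lottery's expected utility is 0.59·u(100) + 0.41·u(0) = 0.59·100^α (since u(0) = 0 for α > 0).
Setting u(11) equal to that: 11^α = 0.59·100^α ⇒ (11/100)^α = 0.59.
Taking logs: α·ln(11/100) = ln(0.59), so α = -0.527633 / -2.207275 ≈ 0.239.

α ≈ 0.239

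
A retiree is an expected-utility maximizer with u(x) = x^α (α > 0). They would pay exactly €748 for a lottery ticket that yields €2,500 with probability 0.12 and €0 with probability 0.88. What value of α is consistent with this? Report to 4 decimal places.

EU(lottery) = 0.12·2500^α + 0.88·0 = 0.12·2500^α.
Indifference: 748^α = 0.12·2500^α, so (748/2500)^α = 0.12.
Taking logs: α·ln(748/2500) = ln(0.12), so α = -2.1202635 / -1.2066430 ≈ 1.7572.

α ≈ 1.7572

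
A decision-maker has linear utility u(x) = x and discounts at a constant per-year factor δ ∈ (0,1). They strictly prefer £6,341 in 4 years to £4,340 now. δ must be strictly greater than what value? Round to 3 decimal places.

The preference means 4340 < δ^4·6341.
Hence δ^4 > 4340/6341 = 0.68443, and x ↦ x^(1/4) is increasing on (0,∞).
δ > 0.68443^(1/4) = 0.910.

δ > 0.910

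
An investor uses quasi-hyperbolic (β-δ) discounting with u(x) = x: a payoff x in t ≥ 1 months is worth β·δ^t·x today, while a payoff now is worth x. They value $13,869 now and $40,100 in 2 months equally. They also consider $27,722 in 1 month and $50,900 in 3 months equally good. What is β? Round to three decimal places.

β ≈ 0.635

From the later pair, β·δ^1·27722 = β·δ^3·50900; dividing through, δ^2 = 27722/50900 = 0.54464, so δ = 0.73799.
Substituting δ into 13869 = β·δ^2·40100: β = 13869/(21839.925) ≈ 0.635.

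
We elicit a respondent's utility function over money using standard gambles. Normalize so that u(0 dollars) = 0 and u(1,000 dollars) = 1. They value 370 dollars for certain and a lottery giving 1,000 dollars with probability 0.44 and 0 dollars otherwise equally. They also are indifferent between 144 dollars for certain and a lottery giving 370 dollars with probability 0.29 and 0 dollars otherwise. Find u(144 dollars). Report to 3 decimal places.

0.128

From the first indifference, u(370 dollars) = 0.44·u(1,000 dollars) + 0.56·u(0 dollars) = 0.44·1 + 0.56·0 = 0.44.
Then u(144 dollars) = 0.29·u(370 dollars) + 0.71·u(0 dollars) = 0.29·0.44 + 0.71·0.00 = 0.1276.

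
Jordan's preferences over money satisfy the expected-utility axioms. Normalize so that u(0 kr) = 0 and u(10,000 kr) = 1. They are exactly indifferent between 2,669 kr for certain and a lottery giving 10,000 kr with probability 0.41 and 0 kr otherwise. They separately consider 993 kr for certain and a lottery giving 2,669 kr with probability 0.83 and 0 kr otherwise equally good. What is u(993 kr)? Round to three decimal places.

From the first indifference, u(2,669 kr) = 0.41·u(10,000 kr) + 0.59·u(0 kr) = 0.41·1 + 0.59·0 = 0.41.
The second indifference gives u(993 kr) = 0.83·u(2,669 kr) + 0.17·u(0 kr) = 0.83·0.41 + 0.17·0.00 = 0.3403.

0.340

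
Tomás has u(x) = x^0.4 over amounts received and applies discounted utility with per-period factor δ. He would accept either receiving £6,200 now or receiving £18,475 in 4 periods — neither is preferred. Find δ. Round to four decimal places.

δ ≈ 0.8966

Equating discounted utilities: u(6200) = δ^4·u(18475) ⇒ δ^4 = u(6200)/u(18475).
Since u(x) = x^0.4, δ^4 = (6200/18475)^0.4 = 0.33559^0.4 = 0.64613.
Hence δ = (0.64613)^(1/4) = 0.896563.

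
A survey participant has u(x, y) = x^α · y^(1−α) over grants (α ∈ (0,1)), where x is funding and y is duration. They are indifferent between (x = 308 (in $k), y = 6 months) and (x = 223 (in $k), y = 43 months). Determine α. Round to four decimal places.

α ≈ 0.8591

Indifference: 308^α · 6^(1−α) = 223^α · 43^(1−α).
(308/223)^α = (43/6)^(1−α); take logs: α·ln(308/223) = (1−α)·ln(43/6), i.e. α·0.3229280 = (1−α)·1.9694406.
So α/(1−α) = (1.9694406)/(0.3229280) = 6.0986988, and α = 6.0986988/7.0986988 ≈ 0.8591.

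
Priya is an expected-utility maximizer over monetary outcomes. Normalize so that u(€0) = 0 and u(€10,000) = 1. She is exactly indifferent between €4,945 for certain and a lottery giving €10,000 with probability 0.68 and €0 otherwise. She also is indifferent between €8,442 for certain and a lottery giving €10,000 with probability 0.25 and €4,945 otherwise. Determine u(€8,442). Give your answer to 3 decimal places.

From the first indifference, u(€4,945) = 0.68·u(€10,000) + 0.32·u(€0) = 0.68·1 + 0.32·0 = 0.68.
Chaining: u(€8,442) = 0.25·1.00 + 0.75·0.68 = 0.7600.

0.760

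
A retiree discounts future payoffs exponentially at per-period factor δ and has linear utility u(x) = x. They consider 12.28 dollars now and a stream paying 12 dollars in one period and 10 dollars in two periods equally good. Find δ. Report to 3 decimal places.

δ ≈ 0.660

Equating present values: 12.28 = 12δ + 10δ².
Rearranged: 10δ² + 12δ − 12.28 = 0.
The positive root is δ = [−12 + √(12² + 4·10·12.28)] / (2·10) = (−12 + 25.203)/20 ≈ 0.660.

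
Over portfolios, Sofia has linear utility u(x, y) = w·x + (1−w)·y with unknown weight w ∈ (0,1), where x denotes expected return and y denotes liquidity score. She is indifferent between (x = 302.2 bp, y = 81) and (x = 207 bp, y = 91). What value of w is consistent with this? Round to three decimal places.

w = 0.095

u(302.2,81) = u(207,91) means w·302.2 + (1−w)·81 = w·207 + (1−w)·91.
w·(302.2−207) = (1−w)·(91−81), i.e. w·95.2 = (1−w)·10.
So w/(1−w) = 10/95.2 = 0.1050, giving w = 10/(95.2+10) = 0.095.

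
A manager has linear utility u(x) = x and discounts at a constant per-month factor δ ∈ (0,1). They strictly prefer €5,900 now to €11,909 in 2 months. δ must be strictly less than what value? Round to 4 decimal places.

δ < 0.7039

Under u(x) = x this choice says 5900 > δ^2·11909.
Dividing by 11909: δ^2 < 0.49542. Both sides are positive, so the square root keeps the direction.
δ < 0.49542^(1/2) = 0.7039.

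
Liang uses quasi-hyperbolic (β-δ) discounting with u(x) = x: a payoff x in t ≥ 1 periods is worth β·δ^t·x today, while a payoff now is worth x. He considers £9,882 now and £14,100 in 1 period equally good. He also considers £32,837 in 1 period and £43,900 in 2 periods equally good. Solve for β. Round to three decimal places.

Both payoffs in the second observation are in the future, so β drops out: δ^1·32837 = δ^2·43900 ⇒ δ = 32837/43900 = 0.74800.
The first indifference: 9882 = β·δ·14100, so β = 9882/(δ·14100) = 9882/(0.74800·14100) ≈ 0.937.

β ≈ 0.937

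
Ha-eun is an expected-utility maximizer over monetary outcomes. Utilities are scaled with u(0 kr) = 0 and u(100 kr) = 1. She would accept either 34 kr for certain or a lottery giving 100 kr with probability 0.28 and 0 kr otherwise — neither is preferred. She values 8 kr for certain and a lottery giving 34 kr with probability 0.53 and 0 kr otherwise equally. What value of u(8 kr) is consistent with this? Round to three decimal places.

From the first indifference, u(34 kr) = 0.28·u(100 kr) + 0.72·u(0 kr) = 0.28·1 + 0.72·0 = 0.28.
Then u(8 kr) = 0.53·u(34 kr) + 0.47·u(0 kr) = 0.53·0.28 + 0.47·0.00 = 0.1484.

0.148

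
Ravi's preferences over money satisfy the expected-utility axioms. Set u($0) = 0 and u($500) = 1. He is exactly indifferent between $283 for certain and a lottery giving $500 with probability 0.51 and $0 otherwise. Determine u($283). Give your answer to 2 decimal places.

0.51

By the standard-gamble method, u($283) is just the indifference probability on the best outcome: 0.51.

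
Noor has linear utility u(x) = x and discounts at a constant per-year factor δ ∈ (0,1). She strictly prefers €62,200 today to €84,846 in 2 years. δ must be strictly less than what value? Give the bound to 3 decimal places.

Comparing present values: 62200 > δ^2·84846.
Hence δ^2 < 62200/84846 = 0.73309, and x ↦ x^(1/2) is increasing on (0,∞).
δ < (62200/84846)^(1/2) ≈ 0.856.

δ < 0.856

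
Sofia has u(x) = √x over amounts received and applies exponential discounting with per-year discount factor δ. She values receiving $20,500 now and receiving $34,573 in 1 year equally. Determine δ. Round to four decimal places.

The payoff in 1 year is discounted by δ, so u(20500) = δ·u(34573) and δ = u(20500)/u(34573).
With u(x) = √x: δ = √20500/√34573 = √(20500/34573) = 0.77003.

δ ≈ 0.7700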